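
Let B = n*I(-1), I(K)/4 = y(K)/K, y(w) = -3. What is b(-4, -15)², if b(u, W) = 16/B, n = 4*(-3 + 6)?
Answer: 1/81 ≈ 0.012346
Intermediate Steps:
n = 12 (n = 4*3 = 12)
I(K) = -12/K (I(K) = 4*(-3/K) = -12/K)
B = 144 (B = 12*(-12/(-1)) = 12*(-12*(-1)) = 12*12 = 144)
b(u, W) = ⅑ (b(u, W) = 16/144 = 16*(1/144) = ⅑)
b(-4, -15)² = (⅑)² = 1/81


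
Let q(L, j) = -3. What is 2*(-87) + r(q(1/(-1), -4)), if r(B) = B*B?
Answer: -165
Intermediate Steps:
r(B) = B²
2*(-87) + r(q(1/(-1), -4)) = 2*(-87) + (-3)² = -174 + 9 = -165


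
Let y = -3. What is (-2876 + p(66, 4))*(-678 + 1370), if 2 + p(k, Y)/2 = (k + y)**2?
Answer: 3500136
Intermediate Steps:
p(k, Y) = -4 + 2*(-3 + k)**2 (p(k, Y) = -4 + 2*(k - 3)**2 = -4 + 2*(-3 + k)**2)
(-2876 + p(66, 4))*(-678 + 1370) = (-2876 + (-4 + 2*(-3 + 66)**2))*(-678 + 1370) = (-2876 + (-4 + 2*63**2))*692 = (-2876 + (-4 + 2*3969))*692 = (-2876 + (-4 + 7938))*692 = (-2876 + 7934)*692 = 5058*692 = 3500136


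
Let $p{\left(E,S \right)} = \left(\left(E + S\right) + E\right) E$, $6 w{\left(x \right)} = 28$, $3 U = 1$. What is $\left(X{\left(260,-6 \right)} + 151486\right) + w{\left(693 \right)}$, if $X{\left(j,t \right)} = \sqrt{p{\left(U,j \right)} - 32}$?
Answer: $\frac{454472}{3} + \frac{\sqrt{494}}{3} \approx 1.515 \cdot 10^{5}$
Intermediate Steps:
$U = \frac{1}{3}$ ($U = \frac{1}{3} \cdot 1 = \frac{1}{3} \approx 0.33333$)
$w{\left(x \right)} = \frac{14}{3}$ ($w{\left(x \right)} = \frac{1}{6} \cdot 28 = \frac{14}{3}$)
$p{\left(E,S \right)} = E \left(S + 2 E\right)$ ($p{\left(E,S \right)} = \left(S + 2 E\right) E = E \left(S + 2 E\right)$)
$X{\left(j,t \right)} = \sqrt{- \frac{286}{9} + \frac{j}{3}}$ ($X{\left(j,t \right)} = \sqrt{\frac{j + 2 \cdot \frac{1}{3}}{3} - 32} = \sqrt{\frac{j + \frac{2}{3}}{3} - 32} = \sqrt{\frac{\frac{2}{3} + j}{3} - 32} = \sqrt{\left(\frac{2}{9} + \frac{j}{3}\right) - 32} = \sqrt{- \frac{286}{9} + \frac{j}{3}}$)
$\left(X{\left(260,-6 \right)} + 151486\right) + w{\left(693 \right)} = \left(\frac{\sqrt{-286 + 3 \cdot 260}}{3} + 151486\right) + \frac{14}{3} = \left(\frac{\sqrt{-286 + 780}}{3} + 151486\right) + \frac{14}{3} = \left(\frac{\sqrt{494}}{3} + 151486\right) + \frac{14}{3} = \left(151486 + \frac{\sqrt{494}}{3}\right) + \frac{14}{3} = \frac{454472}{3} + \frac{\sqrt{494}}{3}$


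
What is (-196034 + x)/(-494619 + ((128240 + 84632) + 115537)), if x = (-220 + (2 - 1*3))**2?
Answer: 147193/166210 ≈ 0.88558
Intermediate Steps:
x = 48841 (x = (-220 + (2 - 3))**2 = (-220 - 1)**2 = (-221)**2 = 48841)
(-196034 + x)/(-494619 + ((128240 + 84632) + 115537)) = (-196034 + 48841)/(-494619 + ((128240 + 84632) + 115537)) = -147193/(-494619 + (212872 + 115537)) = -147193/(-494619 + 328409) = -147193/(-166210) = -147193*(-1/166210) = 147193/166210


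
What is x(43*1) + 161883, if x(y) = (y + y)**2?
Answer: 169279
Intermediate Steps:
x(y) = 4*y**2 (x(y) = (2*y)**2 = 4*y**2)
x(43*1) + 161883 = 4*(43*1)**2 + 161883 = 4*43**2 + 161883 = 4*1849 + 161883 = 7396 + 161883 = 169279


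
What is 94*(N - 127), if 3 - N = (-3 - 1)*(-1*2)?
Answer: -12408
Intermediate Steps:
N = -5 (N = 3 - (-3 - 1)*(-1*2) = 3 - (-4)*(-2) = 3 - 1*8 = 3 - 8 = -5)
94*(N - 127) = 94*(-5 - 127) = 94*(-132) = -12408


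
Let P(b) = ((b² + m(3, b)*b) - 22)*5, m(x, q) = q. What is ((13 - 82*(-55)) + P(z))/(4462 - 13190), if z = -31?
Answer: -14023/8728 ≈ -1.6067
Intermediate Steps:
P(b) = -110 + 10*b² (P(b) = ((b² + b*b) - 22)*5 = ((b² + b²) - 22)*5 = (2*b² - 22)*5 = (-22 + 2*b²)*5 = -110 + 10*b²)
((13 - 82*(-55)) + P(z))/(4462 - 13190) = ((13 - 82*(-55)) + (-110 + 10*(-31)²))/(4462 - 13190) = ((13 + 4510) + (-110 + 10*961))/(-8728) = (4523 + (-110 + 9610))*(-1/8728) = (4523 + 9500)*(-1/8728) = 14023*(-1/8728) = -14023/8728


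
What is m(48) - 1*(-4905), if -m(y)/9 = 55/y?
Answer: 78315/16 ≈ 4894.7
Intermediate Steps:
m(y) = -495/y
m(48) - 1*(-4905) = -495/48 - 1*(-4905) = -495*1/48 + 4905 = -165/16 + 4905 = 78315/16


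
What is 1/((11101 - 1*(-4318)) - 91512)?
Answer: -1/76093 ≈ -1.3142e-5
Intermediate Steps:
1/((11101 - 1*(-4318)) - 91512) = 1/((11101 + 4318) - 91512) = 1/(15419 - 91512) = 1/(-76093) = -1/76093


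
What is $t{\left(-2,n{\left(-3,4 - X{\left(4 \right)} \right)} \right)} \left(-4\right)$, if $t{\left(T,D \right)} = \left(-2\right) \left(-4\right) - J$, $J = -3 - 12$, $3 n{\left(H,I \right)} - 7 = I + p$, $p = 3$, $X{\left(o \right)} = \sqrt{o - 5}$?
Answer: $-92$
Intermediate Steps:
$X{\left(o \right)} = \sqrt{-5 + o}$
$n{\left(H,I \right)} = \frac{10}{3} + \frac{I}{3}$ ($n{\left(H,I \right)} = \frac{7}{3} + \frac{I + 3}{3} = \frac{7}{3} + \frac{3 + I}{3} = \frac{7}{3} + \left(1 + \frac{I}{3}\right) = \frac{10}{3} + \frac{I}{3}$)
$J = -15$ ($J = -3 - 12 = -15$)
$t{\left(T,D \right)} = 23$ ($t{\left(T,D \right)} = \left(-2\right) \left(-4\right) - -15 = 8 + 15 = 23$)
$t{\left(-2,n{\left(-3,4 - X{\left(4 \right)} \right)} \right)} \left(-4\right) = 23 \left(-4\right) = -92$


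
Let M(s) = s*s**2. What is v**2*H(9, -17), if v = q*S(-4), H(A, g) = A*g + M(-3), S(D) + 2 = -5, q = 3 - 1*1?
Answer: -35280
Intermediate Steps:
M(s) = s**3
q = 2 (q = 3 - 1 = 2)
S(D) = -7 (S(D) = -2 - 5 = -7)
H(A, g) = -27 + A*g (H(A, g) = A*g + (-3)**3 = A*g - 27 = -27 + A*g)
v = -14 (v = 2*(-7) = -14)
v**2*H(9, -17) = (-14)**2*(-27 + 9*(-17)) = 196*(-27 - 153) = 196*(-180) = -35280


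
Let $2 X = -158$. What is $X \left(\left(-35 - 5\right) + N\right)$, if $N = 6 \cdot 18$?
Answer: $-5372$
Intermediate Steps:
$N = 108$
$X = -79$ ($X = \frac{1}{2} \left(-158\right) = -79$)
$X \left(\left(-35 - 5\right) + N\right) = - 79 \left(\left(-35 - 5\right) + 108\right) = - 79 \left(-40 + 108\right) = \left(-79\right) 68 = -5372$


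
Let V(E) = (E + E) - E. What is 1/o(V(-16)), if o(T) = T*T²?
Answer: -1/4096 ≈ -0.00024414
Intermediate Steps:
V(E) = E (V(E) = 2*E - E = E)
o(T) = T³
1/o(V(-16)) = 1/((-16)³) = 1/(-4096) = -1/4096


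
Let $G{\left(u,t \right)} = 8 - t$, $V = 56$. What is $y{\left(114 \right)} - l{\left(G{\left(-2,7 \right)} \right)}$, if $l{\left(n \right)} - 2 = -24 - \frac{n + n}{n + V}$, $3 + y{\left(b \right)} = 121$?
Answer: $\frac{7982}{57} \approx 140.04$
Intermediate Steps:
$y{\left(b \right)} = 118$ ($y{\left(b \right)} = -3 + 121 = 118$)
$l{\left(n \right)} = -22 - \frac{2 n}{56 + n}$ ($l{\left(n \right)} = 2 - \left(24 + \frac{n + n}{n + 56}\right) = 2 - \left(24 + \frac{2 n}{56 + n}\right) = -22 - \frac{2 n}{56 + n}$)
$y{\left(114 \right)} - l{\left(G{\left(-2,7 \right)} \right)} = 118 - \frac{8 \left(-154 - 3 \left(8 - 7\right)\right)}{56 + \left(8 - 7\right)} = 118 - \frac{8 \left(-154 - 3\right)}{56 + 1} = 118 - \frac{8 \left(-154 - 3\right)}{57} = 118 - 8 \cdot \frac{1}{57} \left(-157\right) = 118 - - \frac{1256}{57} = 118 + \frac{1256}{57} = \frac{7982}{57}$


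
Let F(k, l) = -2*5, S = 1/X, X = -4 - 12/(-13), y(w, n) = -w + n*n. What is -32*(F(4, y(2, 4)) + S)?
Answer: 1652/5 ≈ 330.40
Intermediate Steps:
y(w, n) = n² - w (y(w, n) = -w + n² = n² - w)
X = -40/13 (X = -4 - 12*(-1)/13 = -4 - 1*(-12/13) = -4 + 12/13 = -40/13 ≈ -3.0769)
S = -13/40 (S = 1/(-40/13) = -13/40 ≈ -0.32500)
F(k, l) = -10
-32*(F(4, y(2, 4)) + S) = -32*(-10 - 13/40) = -32*(-413/40) = 1652/5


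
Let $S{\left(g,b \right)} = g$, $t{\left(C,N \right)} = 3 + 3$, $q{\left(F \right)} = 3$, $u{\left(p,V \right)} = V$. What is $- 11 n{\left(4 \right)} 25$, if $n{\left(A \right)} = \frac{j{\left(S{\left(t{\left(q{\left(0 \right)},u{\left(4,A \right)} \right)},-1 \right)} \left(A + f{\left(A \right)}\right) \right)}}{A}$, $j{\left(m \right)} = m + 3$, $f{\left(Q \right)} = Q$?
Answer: $- \frac{14025}{4} \approx -3506.3$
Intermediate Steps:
$t{\left(C,N \right)} = 6$
$j{\left(m \right)} = 3 + m$
$n{\left(A \right)} = \frac{3 + 12 A}{A}$ ($n{\left(A \right)} = \frac{3 + 6 \left(A + A\right)}{A} = \frac{3 + 6 \cdot 2 A}{A} = \frac{3 + 12 A}{A}$)
$- 11 n{\left(4 \right)} 25 = - 11 \left(12 + \frac{3}{4}\right) 25 = \left(-11\right) \frac{51}{4} \cdot 25 = \left(- \frac{561}{4}\right) 25 = - \frac{14025}{4}$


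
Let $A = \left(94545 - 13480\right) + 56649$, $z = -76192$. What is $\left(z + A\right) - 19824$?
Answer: $41698$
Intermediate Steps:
$A = 137714$ ($A = 81065 + 56649 = 137714$)
$\left(z + A\right) - 19824 = \left(-76192 + 137714\right) - 19824 = 61522 - 19824 = 41698$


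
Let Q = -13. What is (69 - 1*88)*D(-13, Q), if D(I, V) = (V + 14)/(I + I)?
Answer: 19/26 ≈ 0.73077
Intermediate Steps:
D(I, V) = (14 + V)/(2*I) (D(I, V) = (14 + V)/((2*I)) = (14 + V)*(1/(2*I)) = (14 + V)/(2*I))
(69 - 1*88)*D(-13, Q) = (69 - 1*88)*((1/2)*(14 - 13)/(-13)) = (69 - 88)*((1/2)*(-1/13)*1) = -19*(-1/26) = 19/26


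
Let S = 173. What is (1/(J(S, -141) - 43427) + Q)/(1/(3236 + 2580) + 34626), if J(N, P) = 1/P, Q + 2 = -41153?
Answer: -183204454651987/154140140316617 ≈ -1.1886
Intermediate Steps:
Q = -41155 (Q = -2 - 41153 = -41155)
(1/(J(S, -141) - 43427) + Q)/(1/(3236 + 2580) + 34626) = (1/(1/(-141) - 43427) - 41155)/(1/(3236 + 2580) + 34626) = (1/(-1/141 - 43427) - 41155)/(1/5816 + 34626) = (1/(-6123208/141) - 41155)/(1/5816 + 34626) = (-141/6123208 - 41155)/(201384817/5816) = -252000625381/6123208*5816/201384817 = -183204454651987/154140140316617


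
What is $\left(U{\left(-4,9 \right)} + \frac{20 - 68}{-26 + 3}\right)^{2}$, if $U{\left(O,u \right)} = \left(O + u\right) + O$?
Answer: $\frac{5041}{529} \approx 9.5293$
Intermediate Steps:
$U{\left(O,u \right)} = u + 2 O$
$\left(U{\left(-4,9 \right)} + \frac{20 - 68}{-26 + 3}\right)^{2} = \left(\left(9 + 2 \left(-4\right)\right) + \frac{20 - 68}{-26 + 3}\right)^{2} = \left(\left(9 - 8\right) - \frac{48}{-23}\right)^{2} = \left(1 - - \frac{48}{23}\right)^{2} = \left(1 + \frac{48}{23}\right)^{2} = \left(\frac{71}{23}\right)^{2} = \frac{5041}{529}$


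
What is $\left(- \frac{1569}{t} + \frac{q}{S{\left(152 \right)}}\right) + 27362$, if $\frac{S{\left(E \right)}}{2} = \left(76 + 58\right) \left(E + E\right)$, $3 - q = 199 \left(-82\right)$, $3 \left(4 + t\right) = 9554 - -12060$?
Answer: $\frac{1267261679307}{46314688} \approx 27362.0$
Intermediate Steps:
$t = \frac{21602}{3}$ ($t = -4 + \frac{9554 - -12060}{3} = -4 + \frac{9554 + 12060}{3} = -4 + \frac{1}{3} \cdot 21614 = -4 + \frac{21614}{3} = \frac{21602}{3} \approx 7200.7$)
$q = 16321$ ($q = 3 - 199 \left(-82\right) = 3 - -16318 = 3 + 16318 = 16321$)
$S{\left(E \right)} = 536 E$ ($S{\left(E \right)} = 2 \left(76 + 58\right) \left(E + E\right) = 2 \cdot 134 \cdot 2 E = 2 \cdot 268 E = 536 E$)
$\left(- \frac{1569}{t} + \frac{q}{S{\left(152 \right)}}\right) + 27362 = \left(- \frac{1569}{\frac{21602}{3}} + \frac{16321}{536 \cdot 152}\right) + 27362 = \left(\left(-1569\right) \frac{3}{21602} + \frac{16321}{81472}\right) + 27362 = \left(- \frac{4707}{21602} + 16321 \cdot \frac{1}{81472}\right) + 27362 = \left(- \frac{4707}{21602} + \frac{859}{4288}\right) + 27362 = - \frac{813749}{46314688} + 27362 = \frac{1267261679307}{46314688}$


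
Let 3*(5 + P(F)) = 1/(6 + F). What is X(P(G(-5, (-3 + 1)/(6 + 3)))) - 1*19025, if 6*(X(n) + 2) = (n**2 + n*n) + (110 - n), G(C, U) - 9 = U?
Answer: -336083549/17689 ≈ -19000.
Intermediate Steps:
G(C, U) = 9 + U
P(F) = -5 + 1/(3*(6 + F))
X(n) = 49/3 - n/6 + n**2/3 (X(n) = -2 + ((n**2 + n*n) + (110 - n))/6 = -2 + ((n**2 + n**2) + (110 - n))/6 = -2 + (2*n**2 + (110 - n))/6 = -2 + (110 - n + 2*n**2)/6 = -2 + (55/3 - n/6 + n**2/3) = 49/3 - n/6 + n**2/3)
X(P(G(-5, (-3 + 1)/(6 + 3)))) - 1*19025 = (49/3 - (-89 - 15*(9 + (-3 + 1)/(6 + 3)))/(18*(6 + (9 + (-3 + 1)/(6 + 3)))) + ((-89 - 15*(9 + (-3 + 1)/(6 + 3)))/(3*(6 + (9 + (-3 + 1)/(6 + 3)))))**2/3) - 1*19025 = (49/3 - (-89 - 15*(9 - 2/9))/(18*(6 + (9 - 2/9))) + ((-89 - 15*(9 - 2/9))/(3*(6 + (9 - 2/9))))**2/3) - 19025 = (49/3 - (-89 - 15*79/9)/(18*(6 + 79/9)) + ((-89 - 15*79/9)/(3*(6 + 79/9)))**2/3) - 19025 = (49/3 - (-89 - 395/3)/(18*133/9) + ((-89 - 395/3)/(3*(133/9)))**2/3) - 19025 = (49/3 - 9*(-662)/(18*133*3) + ((1/3)*(9/133)*(-662/3))**2/3) - 19025 = (49/3 - 1/6*(-662/133) + (-662/133)**2/3) - 19025 = (49/3 + 331/399 + (1/3)*(438244/17689)) - 19025 = (49/3 + 331/399 + 438244/53067) - 19025 = 449676/17689 - 19025 = -336083549/17689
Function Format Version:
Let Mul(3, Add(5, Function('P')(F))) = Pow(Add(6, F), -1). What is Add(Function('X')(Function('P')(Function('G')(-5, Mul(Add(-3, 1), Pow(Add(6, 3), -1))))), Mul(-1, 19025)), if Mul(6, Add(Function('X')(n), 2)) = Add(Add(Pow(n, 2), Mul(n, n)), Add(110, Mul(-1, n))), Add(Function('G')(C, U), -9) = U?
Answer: Rational(-336083549, 17689) ≈ -19000.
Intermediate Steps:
Function('G')(C, U) = Add(9, U)
Function('P')(F) = Add(-5, Mul(Rational(1, 3), Pow(Add(6, F), -1)))
Function('X')(n) = Add(Rational(49, 3), Mul(Rational(-1, 6), n), Mul(Rational(1, 3), Pow(n, 2))) (Function('X')(n) = Add(-2, Mul(Rational(1, 6), Add(Add(Pow(n, 2), Mul(n, n)), Add(110, Mul(-1, n))))) = Add(-2, Mul(Rational(1, 6), Add(Add(Pow(n, 2), Pow(n, 2)), Add(110, Mul(-1, n))))) = Add(-2, Mul(Rational(1, 6), Add(Mul(2, Pow(n, 2)), Add(110, Mul(-1, n))))) = Add(-2, Mul(Rational(1, 6), Add(110, Mul(-1, n), Mul(2, Pow(n, 2))))) = Add(-2, Add(Rational(55, 3), Mul(Rational(-1, 6), n), Mul(Rational(1, 3), Pow(n, 2)))) = Add(Rational(49, 3), Mul(Rational(-1, 6), n), Mul(Rational(1, 3), Pow(n, 2))))
Add(Function('X')(Function('P')(Function('G')(-5, Mul(Add(-3, 1), Pow(Add(6, 3), -1))))), Mul(-1, 19025)) = Add(Add(Rational(49, 3), Mul(Rational(-1, 6), Mul(Rational(1, 3), Pow(Add(6, Add(9, Mul(Add(-3, 1), Pow(Add(6, 3), -1)))), -1), Add(-89, Mul(-15, Add(9, Mul(Add(-3, 1), Pow(Add(6, 3), -1))))))), Mul(Rational(1, 3), Pow(Mul(Rational(1, 3), Pow(Add(6, Add(9, Mul(Add(-3, 1), Pow(Add(6, 3), -1)))), -1), Add(-89, Mul(-15, Add(9, Mul(Add(-3, 1), Pow(Add(6, 3), -1)))))), 2))), Mul(-1, 19025)) = Add(Add(Rational(49, 3), Mul(Rational(-1, 6), Mul(Rational(1, 3), Pow(Add(6, Add(9, Mul(-2, Pow(9, -1)))), -1), Add(-89, Mul(-15, Add(9, Mul(-2, Pow(9, -1))))))), Mul(Rational(1, 3), Pow(Mul(Rational(1, 3), Pow(Add(6, Add(9, Mul(-2, Pow(9, -1)))), -1), Add(-89, Mul(-15, Add(9, Mul(-2, Pow(9, -1)))))), 2))), -19025) = Add(Add(Rational(49, 3), Mul(Rational(-1, 6), Mul(Rational(1, 3), Pow(Add(6, Add(9, Mul(-2, Rational(1, 9)))), -1), Add(-89, Mul(-15, Add(9, Mul(-2, Rational(1, 9))))))), Mul(Rational(1, 3), Pow(Mul(Rational(1, 3), Pow(Add(6, Add(9, Mul(-2, Rational(1, 9)))), -1), Add(-89, Mul(-15, Add(9, Mul(-2, Rational(1, 9)))))), 2))), -19025) = Add(Add(Rational(49, 3), Mul(Rational(-1, 6), Mul(Rational(1, 3), Pow(Add(6, Add(9, Rational(-2, 9))), -1), Add(-89, Mul(-15, Add(9, Rational(-2, 9)))))), Mul(Rational(1, 3), Pow(Mul(Rational(1, 3), Pow(Add(6, Add(9, Rational(-2, 9))), -1), Add(-89, Mul(-15, Add(9, Rational(-2, 9))))), 2))), -19025) = Add(Add(Rational(49, 3), Mul(Rational(-1, 6), Mul(Rational(1, 3), Pow(Add(6, Rational(79, 9)), -1), Add(-89, Mul(-15, Rational(79, 9))))), Mul(Rational(1, 3), Pow(Mul(Rational(1, 3), Pow(Add(6, Rational(79, 9)), -1), Add(-89, Mul(-15, Rational(79, 9)))), 2))), -19025) = Add(Add(Rational(49, 3), Mul(Rational(-1, 6), Mul(Rational(1, 3), Pow(Rational(133, 9), -1), Add(-89, Rational(-395, 3)))), Mul(Rational(1, 3), Pow(Mul(Rational(1, 3), Pow(Rational(133, 9), -1), Add(-89, Rational(-395, 3))), 2))), -19025) = Add(Add(Rational(49, 3), Mul(Rational(-1, 6), Mul(Rational(1, 3), Rational(9, 133), Rational(-662, 3))), Mul(Rational(1, 3), Pow(Mul(Rational(1, 3), Rational(9, 133), Rational(-662, 3)), 2))), -19025) = Add(Add(Rational(49, 3), Mul(Rational(-1, 6), Rational(-662, 133)), Mul(Rational(1, 3), Pow(Rational(-662, 133), 2))), -19025) = Add(Add(Rational(49, 3), Rational(331, 399), Mul(Rational(1, 3), Rational(438244, 17689))), -19025) = Add(Add(Rational(49, 3), Rational(331, 399), Rational(438244, 53067)), -19025) = Add(Rational(449676, 17689), -19025) = Rational(-336083549, 17689)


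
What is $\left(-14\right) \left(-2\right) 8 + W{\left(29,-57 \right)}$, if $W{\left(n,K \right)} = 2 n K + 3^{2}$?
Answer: $-3073$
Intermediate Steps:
$W{\left(n,K \right)} = 9 + 2 K n$ ($W{\left(n,K \right)} = 2 K n + 9 = 9 + 2 K n$)
$\left(-14\right) \left(-2\right) 8 + W{\left(29,-57 \right)} = \left(-14\right) \left(-2\right) 8 + \left(9 + 2 \left(-57\right) 29\right) = 28 \cdot 8 + \left(9 - 3306\right) = 224 - 3297 = -3073$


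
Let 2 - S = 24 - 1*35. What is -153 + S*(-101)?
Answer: -1466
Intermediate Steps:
S = 13 (S = 2 - (24 - 1*35) = 2 - (24 - 35) = 2 - 1*(-11) = 2 + 11 = 13)
-153 + S*(-101) = -153 + 13*(-101) = -153 - 1313 = -1466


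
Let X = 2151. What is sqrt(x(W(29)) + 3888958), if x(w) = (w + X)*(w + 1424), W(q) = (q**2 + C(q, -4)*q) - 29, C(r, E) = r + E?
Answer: sqrt(14809126) ≈ 3848.3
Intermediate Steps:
C(r, E) = E + r
W(q) = -29 + q**2 + q*(-4 + q) (W(q) = (q**2 + (-4 + q)*q) - 29 = (q**2 + q*(-4 + q)) - 29 = -29 + q**2 + q*(-4 + q))
x(w) = (1424 + w)*(2151 + w) (x(w) = (w + 2151)*(w + 1424) = (2151 + w)*(1424 + w) = (1424 + w)*(2151 + w))
sqrt(x(W(29)) + 3888958) = sqrt((3063024 + (-29 + 29**2 + 29*(-4 + 29))**2 + 3575*(-29 + 29**2 + 29*(-4 + 29))) + 3888958) = sqrt((3063024 + (-29 + 841 + 29*25)**2 + 3575*(-29 + 841 + 29*25)) + 3888958) = sqrt((3063024 + (-29 + 841 + 725)**2 + 3575*(-29 + 841 + 725)) + 3888958) = sqrt((3063024 + 1537**2 + 3575*1537) + 3888958) = sqrt((3063024 + 2362369 + 5494775) + 3888958) = sqrt(10920168 + 3888958) = sqrt(14809126)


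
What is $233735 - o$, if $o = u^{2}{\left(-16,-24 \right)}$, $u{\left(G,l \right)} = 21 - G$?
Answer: $232366$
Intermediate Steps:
$o = 1369$ ($o = \left(21 - -16\right)^{2} = \left(21 + 16\right)^{2} = 37^{2} = 1369$)
$233735 - o = 233735 - 1369 = 232366$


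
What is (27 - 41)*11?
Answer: -154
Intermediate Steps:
(27 - 41)*11 = -14*11 = -154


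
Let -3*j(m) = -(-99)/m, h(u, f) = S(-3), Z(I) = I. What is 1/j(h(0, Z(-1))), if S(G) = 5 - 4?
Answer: -1/33 ≈ -0.030303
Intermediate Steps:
S(G) = 1
h(u, f) = 1
j(m) = -33/m (j(m) = -(-3)*(-11/m) = -33/m)
1/j(h(0, Z(-1))) = 1/(-33/1) = 1/(-33*1) = 1/(-33) = -1/33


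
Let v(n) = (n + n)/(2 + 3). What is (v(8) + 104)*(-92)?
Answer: -49312/5 ≈ -9862.4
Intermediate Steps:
v(n) = 2*n/5 (v(n) = (2*n)/5 = (2*n)*(1/5) = 2*n/5)
(v(8) + 104)*(-92) = ((2/5)*8 + 104)*(-92) = (16/5 + 104)*(-92) = (536/5)*(-92) = -49312/5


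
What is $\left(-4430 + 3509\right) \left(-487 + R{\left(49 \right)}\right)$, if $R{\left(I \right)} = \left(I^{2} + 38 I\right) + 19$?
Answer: $-3495195$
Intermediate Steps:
$R{\left(I \right)} = 19 + I^{2} + 38 I$
$\left(-4430 + 3509\right) \left(-487 + R{\left(49 \right)}\right) = \left(-4430 + 3509\right) \left(-487 + \left(19 + 49^{2} + 38 \cdot 49\right)\right) = - 921 \left(-487 + \left(19 + 2401 + 1862\right)\right) = - 921 \left(-487 + 4282\right) = \left(-921\right) 3795 = -3495195$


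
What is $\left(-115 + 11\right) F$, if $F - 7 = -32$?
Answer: $2600$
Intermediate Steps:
$F = -25$ ($F = 7 - 32 = -25$)
$\left(-115 + 11\right) F = \left(-115 + 11\right) \left(-25\right) = \left(-104\right) \left(-25\right) = 2600$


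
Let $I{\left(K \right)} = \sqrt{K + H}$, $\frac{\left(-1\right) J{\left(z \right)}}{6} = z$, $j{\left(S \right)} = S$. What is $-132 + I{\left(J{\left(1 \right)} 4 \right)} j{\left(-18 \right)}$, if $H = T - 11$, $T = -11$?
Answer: $-132 - 18 i \sqrt{46} \approx -132.0 - 122.08 i$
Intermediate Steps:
$J{\left(z \right)} = - 6 z$
$H = -22$ ($H = -11 - 11 = -22$)
$I{\left(K \right)} = \sqrt{-22 + K}$ ($I{\left(K \right)} = \sqrt{K - 22} = \sqrt{-22 + K}$)
$-132 + I{\left(J{\left(1 \right)} 4 \right)} j{\left(-18 \right)} = -132 + \sqrt{-22 + \left(-6\right) 1 \cdot 4} \left(-18\right) = -132 + \sqrt{-22 - 24} \left(-18\right) = -132 + \sqrt{-46} \left(-18\right) = -132 + i \sqrt{46} \left(-18\right) = -132 - 18 i \sqrt{46}$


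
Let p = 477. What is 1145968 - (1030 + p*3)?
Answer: 1143507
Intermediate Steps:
1145968 - (1030 + p*3) = 1145968 - (1030 + 477*3) = 1145968 - (1030 + 1431) = 1145968 - 1*2461 = 1145968 - 2461 = 1143507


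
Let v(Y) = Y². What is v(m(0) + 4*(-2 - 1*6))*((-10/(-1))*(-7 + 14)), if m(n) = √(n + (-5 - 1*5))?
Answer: 70980 - 4480*I*√10 ≈ 70980.0 - 14167.0*I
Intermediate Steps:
m(n) = √(-10 + n) (m(n) = √(n + (-5 - 5)) = √(n - 10) = √(-10 + n))
v(m(0) + 4*(-2 - 1*6))*((-10/(-1))*(-7 + 14)) = (√(-10 + 0) + 4*(-2 - 1*6))²*((-10/(-1))*(-7 + 14)) = (√(-10) + 4*(-2 - 6))²*(-10*(-1)*7) = (I*√10 + 4*(-8))²*(10*7) = (I*√10 - 32)²*70 = (-32 + I*√10)²*70 = 70*(-32 + I*√10)²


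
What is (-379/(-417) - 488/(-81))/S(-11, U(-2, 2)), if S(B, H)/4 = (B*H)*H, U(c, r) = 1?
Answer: -78065/495396 ≈ -0.15758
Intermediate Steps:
S(B, H) = 4*B*H**2 (S(B, H) = 4*((B*H)*H) = 4*(B*H**2) = 4*B*H**2)
(-379/(-417) - 488/(-81))/S(-11, U(-2, 2)) = (-379/(-417) - 488/(-81))/((4*(-11)*1**2)) = (-379*(-1/417) - 488*(-1/81))/((4*(-11)*1)) = (379/417 + 488/81)/(-44) = (78065/11259)*(-1/44) = -78065/495396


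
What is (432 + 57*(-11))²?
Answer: 38025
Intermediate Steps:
(432 + 57*(-11))² = (432 - 627)² = (-195)² = 38025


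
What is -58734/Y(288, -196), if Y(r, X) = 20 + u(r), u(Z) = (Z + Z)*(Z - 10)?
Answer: -29367/80074 ≈ -0.36675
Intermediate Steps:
u(Z) = 2*Z*(-10 + Z) (u(Z) = (2*Z)*(-10 + Z) = 2*Z*(-10 + Z))
Y(r, X) = 20 + 2*r*(-10 + r)
-58734/Y(288, -196) = -58734/(20 + 2*288*(-10 + 288)) = -58734/(20 + 2*288*278) = -58734/(20 + 160128) = -58734/160148 = -58734*1/160148 = -29367/80074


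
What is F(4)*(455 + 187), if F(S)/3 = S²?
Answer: 30816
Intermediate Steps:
F(S) = 3*S²
F(4)*(455 + 187) = (3*4²)*(455 + 187) = (3*16)*642 = 48*642 = 30816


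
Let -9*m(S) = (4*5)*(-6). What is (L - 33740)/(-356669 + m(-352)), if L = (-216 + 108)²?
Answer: 66228/1069967 ≈ 0.061897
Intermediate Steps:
m(S) = 40/3 (m(S) = -4*5*(-6)/9 = -20*(-6)/9 = -⅑*(-120) = 40/3)
L = 11664 (L = (-108)² = 11664)
(L - 33740)/(-356669 + m(-352)) = (11664 - 33740)/(-356669 + 40/3) = -22076/(-1069967/3) = -22076*(-3/1069967) = 66228/1069967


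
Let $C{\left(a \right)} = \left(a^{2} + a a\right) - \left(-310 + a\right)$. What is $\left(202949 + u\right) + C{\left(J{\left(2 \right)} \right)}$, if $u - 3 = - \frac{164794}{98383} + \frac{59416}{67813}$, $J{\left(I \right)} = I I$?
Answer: $\frac{1356273662735716}{6671646379} \approx 2.0329 \cdot 10^{5}$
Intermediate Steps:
$J{\left(I \right)} = I^{2}$
$C{\left(a \right)} = 310 - a + 2 a^{2}$ ($C{\left(a \right)} = \left(a^{2} + a^{2}\right) - \left(-310 + a\right) = 2 a^{2} - \left(-310 + a\right) = 310 - a + 2 a^{2}$)
$u = \frac{14685287943}{6671646379}$ ($u = 3 + \left(- \frac{164794}{98383} + \frac{59416}{67813}\right) = 3 - \frac{5329651194}{6671646379} = \frac{14685287943}{6671646379} \approx 2.2011$)
$\left(202949 + u\right) + C{\left(J{\left(2 \right)} \right)} = \left(202949 + \frac{14685287943}{6671646379}\right) + \left(310 - 2^{2} + 2 \left(2^{2}\right)^{2}\right) = \frac{1354018646259614}{6671646379} + \left(310 - 4 + 2 \cdot 4^{2}\right) = \frac{1354018646259614}{6671646379} + \left(310 - 4 + 2 \cdot 16\right) = \frac{1354018646259614}{6671646379} + \left(310 - 4 + 32\right) = \frac{1354018646259614}{6671646379} + 338 = \frac{1356273662735716}{6671646379}$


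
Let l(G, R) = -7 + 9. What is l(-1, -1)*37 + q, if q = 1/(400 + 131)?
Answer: 39295/531 ≈ 74.002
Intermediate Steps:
l(G, R) = 2
q = 1/531 ≈ 0.0018832
l(-1, -1)*37 + q = 2*37 + 1/531 = 74 + 1/531 = 39295/531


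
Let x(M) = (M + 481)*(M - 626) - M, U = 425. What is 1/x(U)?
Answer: -1/182531 ≈ -5.4785e-6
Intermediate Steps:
x(M) = -M + (-626 + M)*(481 + M) (x(M) = (481 + M)*(-626 + M) - M = (-626 + M)*(481 + M) - M = -M + (-626 + M)*(481 + M))
1/x(U) = 1/(-301106 + 425² - 146*425) = 1/(-301106 + 180625 - 62050) = 1/(-182531) = -1/182531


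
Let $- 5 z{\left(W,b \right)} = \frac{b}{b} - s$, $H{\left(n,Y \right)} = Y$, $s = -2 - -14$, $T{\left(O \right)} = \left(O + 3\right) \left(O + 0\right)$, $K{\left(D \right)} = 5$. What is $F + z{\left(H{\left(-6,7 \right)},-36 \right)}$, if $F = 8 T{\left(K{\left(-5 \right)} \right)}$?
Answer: $\frac{1611}{5} \approx 322.2$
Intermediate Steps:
$T{\left(O \right)} = O \left(3 + O\right)$ ($T{\left(O \right)} = \left(3 + O\right) O = O \left(3 + O\right)$)
$s = 12$ ($s = -2 + 14 = 12$)
$F = 320$ ($F = 8 \cdot 5 \left(3 + 5\right) = 8 \cdot 5 \cdot 8 = 8 \cdot 40 = 320$)
$z{\left(W,b \right)} = \frac{11}{5}$ ($z{\left(W,b \right)} = - \frac{\frac{b}{b} - 12}{5} = - \frac{1 - 12}{5} = \left(- \frac{1}{5}\right) \left(-11\right) = \frac{11}{5}$)
$F + z{\left(H{\left(-6,7 \right)},-36 \right)} = 320 + \frac{11}{5} = \frac{1611}{5}$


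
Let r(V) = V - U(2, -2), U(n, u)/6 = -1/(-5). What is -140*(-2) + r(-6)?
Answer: 1364/5 ≈ 272.80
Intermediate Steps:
U(n, u) = 6/5 (U(n, u) = 6*(-1/(-5)) = 6*(-(-1)/5) = 6*(-1*(-1/5)) = 6*(1/5) = 6/5)
r(V) = -6/5 + V (r(V) = V - 1*6/5 = V - 6/5 = -6/5 + V)
-140*(-2) + r(-6) = -140*(-2) + (-6/5 - 6) = 280 - 36/5 = 1364/5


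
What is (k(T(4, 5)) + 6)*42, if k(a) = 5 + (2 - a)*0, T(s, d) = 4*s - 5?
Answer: 462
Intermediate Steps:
T(s, d) = -5 + 4*s
k(a) = 5 (k(a) = 5 + 0 = 5)
(k(T(4, 5)) + 6)*42 = (5 + 6)*42 = 11*42 = 462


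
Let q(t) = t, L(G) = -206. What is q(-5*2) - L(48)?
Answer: 196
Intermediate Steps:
q(-5*2) - L(48) = -5*2 - 1*(-206) = -10 + 206 = 196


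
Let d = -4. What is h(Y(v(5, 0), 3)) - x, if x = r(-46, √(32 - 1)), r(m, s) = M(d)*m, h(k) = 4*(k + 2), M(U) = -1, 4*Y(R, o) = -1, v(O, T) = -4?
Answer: -39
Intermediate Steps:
Y(R, o) = -¼ (Y(R, o) = (¼)*(-1) = -¼)
h(k) = 8 + 4*k (h(k) = 4*(2 + k) = 8 + 4*k)
r(m, s) = -m
x = 46 (x = -1*(-46) = 46)
h(Y(v(5, 0), 3)) - x = (8 + 4*(-¼)) - 1*46 = (8 - 1) - 46 = 7 - 46 = -39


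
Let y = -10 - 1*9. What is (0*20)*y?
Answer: 0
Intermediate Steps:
y = -19 (y = -10 - 9 = -19)
(0*20)*y = (0*20)*(-19) = 0*(-19) = 0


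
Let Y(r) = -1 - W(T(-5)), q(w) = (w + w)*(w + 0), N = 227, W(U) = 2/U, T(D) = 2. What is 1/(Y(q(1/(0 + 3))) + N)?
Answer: 1/225 ≈ 0.0044444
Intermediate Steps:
q(w) = 2*w**2 (q(w) = (2*w)*w = 2*w**2)
Y(r) = -2 (Y(r) = -1 - 2/2 = -1 - 1*1 = -1 - 1 = -2)
1/(Y(q(1/(0 + 3))) + N) = 1/(-2 + 227) = 1/225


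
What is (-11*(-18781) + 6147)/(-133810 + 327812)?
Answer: 106369/97001 ≈ 1.0966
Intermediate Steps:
(-11*(-18781) + 6147)/(-133810 + 327812) = (206591 + 6147)/194002 = 212738*(1/194002) = 106369/97001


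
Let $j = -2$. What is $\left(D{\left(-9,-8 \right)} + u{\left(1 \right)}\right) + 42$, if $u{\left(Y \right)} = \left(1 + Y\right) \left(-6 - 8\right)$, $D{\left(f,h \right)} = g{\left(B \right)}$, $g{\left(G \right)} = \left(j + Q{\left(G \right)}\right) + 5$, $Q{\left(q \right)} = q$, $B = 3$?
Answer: $20$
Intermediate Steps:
$g{\left(G \right)} = 3 + G$ ($g{\left(G \right)} = \left(-2 + G\right) + 5 = 3 + G$)
$D{\left(f,h \right)} = 6$ ($D{\left(f,h \right)} = 3 + 3 = 6$)
$u{\left(Y \right)} = -14 - 14 Y$ ($u{\left(Y \right)} = \left(1 + Y\right) \left(-14\right) = -14 - 14 Y$)
$\left(D{\left(-9,-8 \right)} + u{\left(1 \right)}\right) + 42 = \left(6 - 28\right) + 42 = -22 + 42 = 20$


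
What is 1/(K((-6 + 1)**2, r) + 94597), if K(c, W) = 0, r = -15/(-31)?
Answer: 1/94597 ≈ 1.0571e-5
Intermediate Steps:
r = 15/31 (r = -15*(-1/31) = 15/31 ≈ 0.48387)
1/(K((-6 + 1)**2, r) + 94597) = 1/(0 + 94597) = 1/94597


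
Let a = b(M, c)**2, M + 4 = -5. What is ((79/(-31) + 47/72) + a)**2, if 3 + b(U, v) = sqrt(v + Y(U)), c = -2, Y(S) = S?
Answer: -1897199279/4981824 + 8695*I*sqrt(11)/186 ≈ -380.82 + 155.04*I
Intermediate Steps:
M = -9 (M = -4 - 5 = -9)
b(U, v) = -3 + sqrt(U + v) (b(U, v) = -3 + sqrt(v + U) = -3 + sqrt(U + v))
a = (-3 + I*sqrt(11))**2 (a = (-3 + sqrt(-9 - 2))**2 = (-3 + sqrt(-11))**2 = (-3 + I*sqrt(11))**2 ≈ -2.0 - 19.9*I)
((79/(-31) + 47/72) + a)**2 = ((79/(-31) + 47/72) + (3 - I*sqrt(11))**2)**2 = ((79*(-1/31) + 47*(1/72)) + (3 - I*sqrt(11))**2)**2 = ((-79/31 + 47/72) + (3 - I*sqrt(11))**2)**2 = (-4231/2232 + (3 - I*sqrt(11))**2)**2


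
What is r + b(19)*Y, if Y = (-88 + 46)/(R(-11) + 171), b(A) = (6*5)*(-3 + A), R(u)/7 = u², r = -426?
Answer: -226914/509 ≈ -445.80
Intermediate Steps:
R(u) = 7*u²
b(A) = -90 + 30*A (b(A) = 30*(-3 + A) = -90 + 30*A)
Y = -21/509 (Y = (-88 + 46)/(7*(-11)² + 171) = -42/(7*121 + 171) = -42/(847 + 171) = -42/1018 = -42*1/1018 = -21/509 ≈ -0.041257)
r + b(19)*Y = -426 + (-90 + 30*19)*(-21/509) = -426 + (-90 + 570)*(-21/509) = -426 + 480*(-21/509) = -426 - 10080/509 = -226914/509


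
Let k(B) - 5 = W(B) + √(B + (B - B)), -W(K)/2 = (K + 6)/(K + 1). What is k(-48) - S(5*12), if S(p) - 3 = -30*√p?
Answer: 10/47 + 60*√15 + 4*I*√3 ≈ 232.59 + 6.9282*I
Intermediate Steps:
W(K) = -2*(6 + K)/(1 + K) (W(K) = -2*(K + 6)/(K + 1) = -2*(6 + K)/(1 + K))
k(B) = 5 + √B + 2*(-6 - B)/(1 + B) (k(B) = 5 + (2*(-6 - B)/(1 + B) + √(B + (B - B))) = 5 + (2*(-6 - B)/(1 + B) + √(B + 0)) = 5 + (2*(-6 - B)/(1 + B) + √B) = 5 + (√B + 2*(-6 - B)/(1 + B)) = 5 + √B + 2*(-6 - B)/(1 + B))
S(p) = 3 - 30*√p
k(-48) - S(5*12) = (-12 - 2*(-48) + (1 - 48)*(5 + √(-48)))/(1 - 48) - (3 - 30*2*√15) = (-12 + 96 - 47*(5 + 4*I*√3))/(-47) - (3 - 60*√15) = -(-12 + 96 + (-235 - 188*I*√3))/47 - (3 - 60*√15) = -(-151 - 188*I*√3)/47 - (3 - 60*√15) = (151/47 + 4*I*√3) + (-3 + 60*√15) = 10/47 + 60*√15 + 4*I*√3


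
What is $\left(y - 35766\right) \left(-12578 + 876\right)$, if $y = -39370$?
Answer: $879241472$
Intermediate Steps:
$\left(y - 35766\right) \left(-12578 + 876\right) = \left(-39370 - 35766\right) \left(-12578 + 876\right) = \left(-75136\right) \left(-11702\right) = 879241472$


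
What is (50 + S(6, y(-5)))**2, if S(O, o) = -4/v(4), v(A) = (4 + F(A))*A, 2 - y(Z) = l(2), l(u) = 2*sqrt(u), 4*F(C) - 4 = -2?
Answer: 200704/81 ≈ 2477.8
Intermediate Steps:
F(C) = 1/2 (F(C) = 1 + (1/4)*(-2) = 1 - 1/2 = 1/2)
y(Z) = 2 - 2*sqrt(2)
v(A) = 9*A/2 (v(A) = (4 + 1/2)*A = 9*A/2)
S(O, o) = -2/9 (S(O, o) = -4/((9/2)*4) = -4/18 = -4*1/18 = -2/9)
(50 + S(6, y(-5)))**2 = (50 - 2/9)**2 = (448/9)**2 = 200704/81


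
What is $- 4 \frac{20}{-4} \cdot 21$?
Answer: $420$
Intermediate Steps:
$- 4 \frac{20}{-4} \cdot 21 = - 4 \cdot 20 \left(- \frac{1}{4}\right) 21 = \left(-4\right) \left(-5\right) 21 = 20 \cdot 21 = 420$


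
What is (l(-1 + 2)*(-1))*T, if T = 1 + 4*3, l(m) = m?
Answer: -13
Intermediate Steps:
T = 13 (T = 1 + 12 = 13)
(l(-1 + 2)*(-1))*T = ((-1 + 2)*(-1))*13 = (1*(-1))*13 = -1*13 = -13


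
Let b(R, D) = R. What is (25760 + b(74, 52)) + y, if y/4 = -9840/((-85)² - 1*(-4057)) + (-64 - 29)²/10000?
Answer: 364323574009/14102500 ≈ 25834.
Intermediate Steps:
y = -410991/14102500 (y = 4*(-9840/((-85)² - 1*(-4057)) + (-64 - 29)²/10000) = 4*(-9840/(7225 + 4057) + (-93)²*(1/10000)) = 4*(-9840/11282 + 8649*(1/10000)) = 4*(-9840*1/11282 + 8649/10000) = 4*(-4920/5641 + 8649/10000) = 4*(-410991/56410000) = -410991/14102500 ≈ -0.029143)
(25760 + b(74, 52)) + y = (25760 + 74) - 410991/14102500 = 25834 - 410991/14102500 = 364323574009/14102500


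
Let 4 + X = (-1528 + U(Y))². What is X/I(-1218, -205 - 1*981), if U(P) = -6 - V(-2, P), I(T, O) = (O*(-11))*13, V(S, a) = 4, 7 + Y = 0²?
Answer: 107520/7709 ≈ 13.947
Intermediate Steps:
Y = -7 (Y = -7 + 0² = -7 + 0 = -7)
I(T, O) = -143*O (I(T, O) = -11*O*13 = -143*O)
U(P) = -10 (U(P) = -6 - 1*4 = -6 - 4 = -10)
X = 2365440 (X = -4 + (-1528 - 10)² = -4 + (-1538)² = -4 + 2365444 = 2365440)
X/I(-1218, -205 - 1*981) = 2365440/((-143*(-205 - 1*981))) = 2365440/((-143*(-205 - 981))) = 2365440/((-143*(-1186))) = 2365440/169598 = 2365440*(1/169598) = 107520/7709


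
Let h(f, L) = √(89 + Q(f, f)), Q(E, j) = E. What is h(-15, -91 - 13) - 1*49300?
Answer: -49300 + √74 ≈ -49291.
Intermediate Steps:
h(f, L) = √(89 + f)
h(-15, -91 - 13) - 1*49300 = √(89 - 15) - 1*49300 = √74 - 49300 = -49300 + √74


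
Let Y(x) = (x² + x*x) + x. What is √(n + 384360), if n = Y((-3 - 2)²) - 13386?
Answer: 3*√41361 ≈ 610.12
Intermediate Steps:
Y(x) = x + 2*x² (Y(x) = (x² + x²) + x = 2*x² + x = x + 2*x²)
n = -12111 (n = (-3 - 2)²*(1 + 2*(-3 - 2)²) - 13386 = (-5)²*(1 + 2*(-5)²) - 13386 = 25*(1 + 2*25) - 13386 = 25*(1 + 50) - 13386 = 25*51 - 13386 = 1275 - 13386 = -12111)
√(n + 384360) = √(-12111 + 384360) = √372249 = 3*√41361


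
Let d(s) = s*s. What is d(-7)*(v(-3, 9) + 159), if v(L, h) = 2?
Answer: 7889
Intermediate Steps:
d(s) = s²
d(-7)*(v(-3, 9) + 159) = (-7)²*(2 + 159) = 49*161 = 7889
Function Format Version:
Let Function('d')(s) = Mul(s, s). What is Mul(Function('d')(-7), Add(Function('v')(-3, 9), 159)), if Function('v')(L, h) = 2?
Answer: 7889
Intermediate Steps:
Function('d')(s) = Pow(s, 2)
Mul(Function('d')(-7), Add(Function('v')(-3, 9), 159)) = Mul(Pow(-7, 2), Add(2, 159)) = Mul(49, 161) = 7889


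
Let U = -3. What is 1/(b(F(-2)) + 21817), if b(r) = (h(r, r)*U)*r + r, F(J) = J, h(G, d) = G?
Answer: 1/21803 ≈ 4.5865e-5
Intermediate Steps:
b(r) = r - 3*r² (b(r) = (r*(-3))*r + r = (-3*r)*r + r = -3*r² + r = r - 3*r²)
1/(b(F(-2)) + 21817) = 1/(-2*(1 - 3*(-2)) + 21817) = 1/(-2*(1 + 6) + 21817) = 1/(-2*7 + 21817) = 1/(-14 + 21817) = 1/21803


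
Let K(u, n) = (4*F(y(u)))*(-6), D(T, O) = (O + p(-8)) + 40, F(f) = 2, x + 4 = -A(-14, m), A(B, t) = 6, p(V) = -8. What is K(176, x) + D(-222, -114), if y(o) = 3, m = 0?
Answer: -130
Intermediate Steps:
x = -10 (x = -4 - 1*6 = -4 - 6 = -10)
D(T, O) = 32 + O (D(T, O) = (O - 8) + 40 = (-8 + O) + 40 = 32 + O)
K(u, n) = -48 (K(u, n) = (4*2)*(-6) = 8*(-6) = -48)
K(176, x) + D(-222, -114) = -48 + (32 - 114) = -48 - 82 = -130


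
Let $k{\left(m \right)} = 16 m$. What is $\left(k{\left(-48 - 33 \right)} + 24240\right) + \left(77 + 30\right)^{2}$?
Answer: $34393$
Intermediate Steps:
$\left(k{\left(-48 - 33 \right)} + 24240\right) + \left(77 + 30\right)^{2} = \left(16 \left(-48 - 33\right) + 24240\right) + \left(77 + 30\right)^{2} = \left(16 \left(-81\right) + 24240\right) + 107^{2} = \left(-1296 + 24240\right) + 11449 = 22944 + 11449 = 34393$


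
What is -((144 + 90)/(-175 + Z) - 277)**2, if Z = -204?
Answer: -11070617089/143641 ≈ -77071.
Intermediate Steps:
-((144 + 90)/(-175 + Z) - 277)**2 = -((144 + 90)/(-175 - 204) - 277)**2 = -(234/(-379) - 277)**2 = -(234*(-1/379) - 277)**2 = -(-234/379 - 277)**2 = -(-105217/379)**2 = -1*11070617089/143641 = -11070617089/143641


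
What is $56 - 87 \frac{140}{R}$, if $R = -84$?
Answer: $201$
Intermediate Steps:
$56 - 87 \frac{140}{R} = 56 - 87 \frac{140}{-84} = 56 - 87 \cdot 140 \left(- \frac{1}{84}\right) = 56 - -145 = 56 + 145 = 201$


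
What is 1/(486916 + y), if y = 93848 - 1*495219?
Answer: 1/85545 ≈ 1.1690e-5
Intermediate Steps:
y = -401371 (y = 93848 - 495219 = -401371)
1/(486916 + y) = 1/(486916 - 401371) = 1/85545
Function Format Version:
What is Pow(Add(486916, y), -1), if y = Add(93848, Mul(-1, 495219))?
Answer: Rational(1, 85545) ≈ 1.1690e-5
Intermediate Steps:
y = -401371 (y = Add(93848, -495219) = -401371)
Pow(Add(486916, y), -1) = Pow(Add(486916, -401371), -1) = Pow(85545, -1) = Rational(1, 85545)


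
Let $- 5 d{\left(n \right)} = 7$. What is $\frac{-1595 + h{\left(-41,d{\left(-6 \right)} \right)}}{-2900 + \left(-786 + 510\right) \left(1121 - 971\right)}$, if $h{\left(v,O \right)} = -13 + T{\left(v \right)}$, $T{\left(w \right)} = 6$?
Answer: $\frac{801}{22150} \approx 0.036162$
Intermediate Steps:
$d{\left(n \right)} = - \frac{7}{5}$ ($d{\left(n \right)} = \left(- \frac{1}{5}\right) 7 = - \frac{7}{5}$)
$h{\left(v,O \right)} = -7$ ($h{\left(v,O \right)} = -13 + 6 = -7$)
$\frac{-1595 + h{\left(-41,d{\left(-6 \right)} \right)}}{-2900 + \left(-786 + 510\right) \left(1121 - 971\right)} = \frac{-1595 - 7}{-2900 + \left(-786 + 510\right) \left(1121 - 971\right)} = - \frac{1602}{-2900 - 41400} = - \frac{1602}{-44300} = \left(-1602\right) \left(- \frac{1}{44300}\right) = \frac{801}{22150}$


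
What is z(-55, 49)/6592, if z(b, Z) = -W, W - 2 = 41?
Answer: -43/6592 ≈ -0.0065231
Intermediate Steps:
W = 43 (W = 2 + 41 = 43)
z(b, Z) = -43 (z(b, Z) = -1*43 = -43)
z(-55, 49)/6592 = -43/6592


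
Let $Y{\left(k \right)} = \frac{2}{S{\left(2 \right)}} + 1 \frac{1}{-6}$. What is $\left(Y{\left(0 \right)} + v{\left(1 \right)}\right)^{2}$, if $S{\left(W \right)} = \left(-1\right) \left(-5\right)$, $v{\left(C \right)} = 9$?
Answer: $\frac{76729}{900} \approx 85.254$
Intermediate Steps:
$S{\left(W \right)} = 5$
$Y{\left(k \right)} = \frac{7}{30}$ ($Y{\left(k \right)} = \frac{2}{5} + 1 \frac{1}{-6} = 2 \cdot \frac{1}{5} + 1 \left(- \frac{1}{6}\right) = \frac{2}{5} - \frac{1}{6} = \frac{7}{30}$)
$\left(Y{\left(0 \right)} + v{\left(1 \right)}\right)^{2} = \left(\frac{7}{30} + 9\right)^{2} = \left(\frac{277}{30}\right)^{2} = \frac{76729}{900}$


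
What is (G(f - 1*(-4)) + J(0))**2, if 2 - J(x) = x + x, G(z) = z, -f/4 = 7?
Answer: 484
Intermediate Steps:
f = -28 (f = -4*7 = -28)
J(x) = 2 - 2*x (J(x) = 2 - (x + x) = 2 - 2*x)
(G(f - 1*(-4)) + J(0))**2 = ((-28 - 1*(-4)) + (2 - 2*0))**2 = ((-28 + 4) + (2 + 0))**2 = (-24 + 2)**2 = (-22)**2 = 484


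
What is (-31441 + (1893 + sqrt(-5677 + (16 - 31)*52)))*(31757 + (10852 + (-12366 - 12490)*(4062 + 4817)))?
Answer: 6519878925620 - 220653815*I*sqrt(6457) ≈ 6.5199e+12 - 1.7731e+10*I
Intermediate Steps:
(-31441 + (1893 + sqrt(-5677 + (16 - 31)*52)))*(31757 + (10852 + (-12366 - 12490)*(4062 + 4817))) = (-31441 + (1893 + sqrt(-5677 - 15*52)))*(31757 + (10852 - 24856*8879)) = (-31441 + (1893 + sqrt(-5677 - 780)))*(31757 + (10852 - 220696424)) = (-31441 + (1893 + sqrt(-6457)))*(31757 - 220685572) = (-31441 + (1893 + I*sqrt(6457)))*(-220653815) = (-29548 + I*sqrt(6457))*(-220653815) = 6519878925620 - 220653815*I*sqrt(6457)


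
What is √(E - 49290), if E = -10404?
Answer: I*√59694 ≈ 244.32*I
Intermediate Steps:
√(E - 49290) = √(-10404 - 49290) = √(-59694) = I*√59694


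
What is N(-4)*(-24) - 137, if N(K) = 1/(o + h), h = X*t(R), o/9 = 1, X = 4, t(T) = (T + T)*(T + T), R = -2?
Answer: -10025/73 ≈ -137.33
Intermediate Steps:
t(T) = 4*T**2 (t(T) = (2*T)*(2*T) = 4*T**2)
o = 9 (o = 9*1 = 9)
h = 64 (h = 4*(4*(-2)**2) = 4*(4*4) = 4*16 = 64)
N(K) = 1/73 (N(K) = 1/(9 + 64) = 1/73)
N(-4)*(-24) - 137 = (1/73)*(-24) - 137 = -24/73 - 137 = -10025/73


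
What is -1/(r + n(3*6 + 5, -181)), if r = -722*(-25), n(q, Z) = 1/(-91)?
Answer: -91/1642549 ≈ -5.5402e-5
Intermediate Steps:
n(q, Z) = -1/91
r = 18050
-1/(r + n(3*6 + 5, -181)) = -1/(18050 - 1/91) = -1/1642549/91 = -1*91/1642549 = -91/1642549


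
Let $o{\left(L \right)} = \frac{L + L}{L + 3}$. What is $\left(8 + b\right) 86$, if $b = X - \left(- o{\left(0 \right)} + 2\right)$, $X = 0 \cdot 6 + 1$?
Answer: $602$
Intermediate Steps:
$o{\left(L \right)} = \frac{2 L}{3 + L}$
$X = 1$ ($X = 0 + 1 = 1$)
$b = -1$ ($b = 1 - \left(- \frac{2 \cdot 0}{3 + 0} + 2\right) = 1 - \left(- \frac{2 \cdot 0}{3} + 2\right) = 1 - \left(\left(-1\right) 0 + 2\right) = 1 - \left(0 + 2\right) = 1 - 2 = -1$)
$\left(8 + b\right) 86 = \left(8 - 1\right) 86 = 7 \cdot 86 = 602$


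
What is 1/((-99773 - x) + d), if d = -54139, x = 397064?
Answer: -1/550976 ≈ -1.8150e-6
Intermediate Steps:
1/((-99773 - x) + d) = 1/((-99773 - 1*397064) - 54139) = 1/((-99773 - 397064) - 54139) = 1/(-496837 - 54139) = 1/(-550976) = -1/550976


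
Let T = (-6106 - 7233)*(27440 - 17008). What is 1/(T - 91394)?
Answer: -1/139243842 ≈ -7.1816e-9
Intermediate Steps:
T = -139152448 (T = -13339*10432 = -139152448)
1/(T - 91394) = 1/(-139152448 - 91394) = 1/(-139243842) = -1/139243842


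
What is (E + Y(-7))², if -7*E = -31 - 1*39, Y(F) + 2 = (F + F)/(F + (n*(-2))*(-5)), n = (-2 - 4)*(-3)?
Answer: 1876900/29929 ≈ 62.712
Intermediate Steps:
n = 18 (n = -6*(-3) = 18)
Y(F) = -2 + 2*F/(180 + F) (Y(F) = -2 + (F + F)/(F + (18*(-2))*(-5)) = -2 + (2*F)/(F - 36*(-5)) = -2 + (2*F)/(F + 180) = -2 + (2*F)/(180 + F) = -2 + 2*F/(180 + F))
E = 10 (E = -(-31 - 1*39)/7 = -(-31 - 39)/7 = -⅐*(-70) = 10)
(E + Y(-7))² = (10 - 360/(180 - 7))² = (10 - 360/173)² = (1370/173)² = 1876900/29929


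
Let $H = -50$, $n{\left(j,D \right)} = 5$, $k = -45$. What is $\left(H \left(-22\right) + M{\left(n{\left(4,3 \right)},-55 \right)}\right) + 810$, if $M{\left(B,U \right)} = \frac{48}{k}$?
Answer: $\frac{28634}{15} \approx 1908.9$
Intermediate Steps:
$M{\left(B,U \right)} = - \frac{16}{15}$ ($M{\left(B,U \right)} = \frac{48}{-45} = 48 \left(- \frac{1}{45}\right) = - \frac{16}{15}$)
$\left(H \left(-22\right) + M{\left(n{\left(4,3 \right)},-55 \right)}\right) + 810 = \left(\left(-50\right) \left(-22\right) - \frac{16}{15}\right) + 810 = \left(1100 - \frac{16}{15}\right) + 810 = \frac{16484}{15} + 810 = \frac{28634}{15}$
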